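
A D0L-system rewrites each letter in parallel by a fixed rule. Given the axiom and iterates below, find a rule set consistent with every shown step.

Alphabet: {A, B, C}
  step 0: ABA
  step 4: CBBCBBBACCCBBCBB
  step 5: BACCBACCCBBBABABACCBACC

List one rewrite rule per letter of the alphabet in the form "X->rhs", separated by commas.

  step 4 ⇒ step 5: CBBCBBBACCCBBCBB ⇒ BA·C·C·BA·C·C·C·BB·BA·BA·BA·C·C·BA·C·C
    A ↦ BB
    B ↦ C
    C ↦ BA

A->BB, B->C, C->BA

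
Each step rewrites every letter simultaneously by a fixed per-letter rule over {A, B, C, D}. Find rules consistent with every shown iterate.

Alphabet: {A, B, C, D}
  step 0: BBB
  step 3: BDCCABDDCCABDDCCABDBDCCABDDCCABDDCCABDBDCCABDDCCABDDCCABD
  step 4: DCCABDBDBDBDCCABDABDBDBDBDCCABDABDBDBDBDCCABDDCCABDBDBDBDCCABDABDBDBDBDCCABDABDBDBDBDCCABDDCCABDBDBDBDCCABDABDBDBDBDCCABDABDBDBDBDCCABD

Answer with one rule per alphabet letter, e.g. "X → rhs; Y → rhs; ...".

  step 3 ⇒ step 4: BDCCABDDCCABDDCCABDBDCCABDDCCABDDCCABDBDCCABDDCCABDDCCABD ⇒ DCC·ABD·BD·BD·B·DCC·ABD·ABD·BD·BD·B·DCC·ABD·ABD·BD·BD·B·DCC·ABD·DCC·ABD·BD·BD·B·DCC·ABD·ABD·BD·BD·B·DCC·ABD·ABD·BD·BD·B·DCC·ABD·DCC·ABD·BD·BD·B·DCC·ABD·ABD·BD·BD·B·DCC·ABD·ABD·BD·BD·B·DCC·ABD
    A ↦ B
    B ↦ DCC
    C ↦ BD
    D ↦ ABD

A->B, B->DCC, C->BD, D->ABD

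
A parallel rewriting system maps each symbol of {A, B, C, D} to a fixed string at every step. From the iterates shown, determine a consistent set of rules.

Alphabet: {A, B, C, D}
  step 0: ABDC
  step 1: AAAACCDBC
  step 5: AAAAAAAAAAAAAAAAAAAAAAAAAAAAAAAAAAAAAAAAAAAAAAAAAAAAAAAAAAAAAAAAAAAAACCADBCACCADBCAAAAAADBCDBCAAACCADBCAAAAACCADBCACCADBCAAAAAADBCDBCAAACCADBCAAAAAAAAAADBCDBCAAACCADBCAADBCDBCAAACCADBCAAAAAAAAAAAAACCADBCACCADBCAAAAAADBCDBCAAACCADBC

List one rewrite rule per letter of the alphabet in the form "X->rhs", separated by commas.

  step 0 ⇒ step 1: ABDC ⇒ AA·A·ACC·DBC
    A ↦ AA
    B ↦ A
    C ↦ DBC
    D ↦ ACC

A->AA, B->A, C->DBC, D->ACC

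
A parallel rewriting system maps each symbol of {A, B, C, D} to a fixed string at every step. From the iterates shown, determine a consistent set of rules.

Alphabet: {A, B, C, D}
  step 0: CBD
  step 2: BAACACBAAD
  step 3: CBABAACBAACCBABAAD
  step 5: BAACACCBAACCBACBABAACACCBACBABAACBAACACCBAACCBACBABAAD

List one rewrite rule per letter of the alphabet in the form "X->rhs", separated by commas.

A->BA, B->C, C->AC, D->AD

  step 2 ⇒ step 3: BAACACBAAD ⇒ C·BA·BA·AC·BA·AC·C·BA·BA·AD
    A ↦ BA
    B ↦ C
    C ↦ AC
    D ↦ AD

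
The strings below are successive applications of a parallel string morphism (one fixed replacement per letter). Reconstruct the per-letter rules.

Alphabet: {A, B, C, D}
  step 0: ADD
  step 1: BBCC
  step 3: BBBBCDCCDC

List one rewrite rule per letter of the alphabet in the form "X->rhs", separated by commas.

A->BB, B->A, C->DC, D->C

  step 0 ⇒ step 1: ADD ⇒ BB·C·C
    A ↦ BB
    D ↦ C
    B ↦ A  (constrained at step 1)
    C ↦ DC  (constrained at step 1)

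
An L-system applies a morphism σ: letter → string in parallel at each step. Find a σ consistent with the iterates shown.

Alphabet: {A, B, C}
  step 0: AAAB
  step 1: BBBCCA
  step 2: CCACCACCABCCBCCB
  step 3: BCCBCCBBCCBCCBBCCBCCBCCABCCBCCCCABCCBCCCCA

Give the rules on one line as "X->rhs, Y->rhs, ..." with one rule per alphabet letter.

  step 2 ⇒ step 3: CCACCACCABCCBCCB ⇒ BCC·BCC·B·BCC·BCC·B·BCC·BCC·B·CCA·BCC·BCC·CCA·BCC·BCC·CCA
    A ↦ B
    B ↦ CCA
    C ↦ BCC

A->B, B->CCA, C->BCC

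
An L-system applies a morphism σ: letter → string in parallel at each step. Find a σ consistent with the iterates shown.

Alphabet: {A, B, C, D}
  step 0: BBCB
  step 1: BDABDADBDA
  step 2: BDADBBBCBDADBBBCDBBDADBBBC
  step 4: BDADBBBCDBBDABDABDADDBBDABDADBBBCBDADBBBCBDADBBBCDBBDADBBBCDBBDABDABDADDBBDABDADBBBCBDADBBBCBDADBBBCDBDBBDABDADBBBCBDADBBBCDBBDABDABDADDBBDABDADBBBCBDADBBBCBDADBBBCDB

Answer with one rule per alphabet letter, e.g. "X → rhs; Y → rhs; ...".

  step 1 ⇒ step 2: BDABDADBDA ⇒ BDA·DB·BBC·BDA·DB·BBC·DB·BDA·DB·BBC
    A ↦ BBC
    B ↦ BDA
    D ↦ DB
  step 0 ⇒ step 1: BBCB ⇒ BDA·BDA·D·BDA
    C ↦ D

A->BBC, B->BDA, C->D, D->DB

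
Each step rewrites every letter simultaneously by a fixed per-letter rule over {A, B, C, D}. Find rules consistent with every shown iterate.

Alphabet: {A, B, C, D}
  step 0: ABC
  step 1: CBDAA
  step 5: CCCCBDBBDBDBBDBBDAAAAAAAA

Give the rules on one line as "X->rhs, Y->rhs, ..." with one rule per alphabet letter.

A->C, B->BD, C->AA, D->B

  step 0 ⇒ step 1: ABC ⇒ C·BD·AA
    A ↦ C
    B ↦ BD
    C ↦ AA
    D ↦ B  (constrained at step 1)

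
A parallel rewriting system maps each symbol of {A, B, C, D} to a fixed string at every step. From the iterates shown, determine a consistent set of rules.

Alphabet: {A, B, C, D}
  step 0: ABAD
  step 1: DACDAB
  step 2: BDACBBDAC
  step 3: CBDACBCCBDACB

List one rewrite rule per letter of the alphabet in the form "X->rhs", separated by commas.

  step 2 ⇒ step 3: BDACBBDAC ⇒ C·B·DA·CB·C·C·B·DA·CB
    A ↦ DA
    B ↦ C
    C ↦ CB
    D ↦ B

A->DA, B->C, C->CB, D->B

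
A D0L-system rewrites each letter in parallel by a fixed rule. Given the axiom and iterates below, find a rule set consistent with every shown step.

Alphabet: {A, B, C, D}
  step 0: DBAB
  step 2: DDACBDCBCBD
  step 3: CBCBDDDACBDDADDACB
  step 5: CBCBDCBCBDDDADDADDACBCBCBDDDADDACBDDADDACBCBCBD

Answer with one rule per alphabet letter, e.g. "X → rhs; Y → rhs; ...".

  step 2 ⇒ step 3: DDACBDCBCBD ⇒ CB·CB·D·D·DA·CB·D·DA·D·DA·CB
    A ↦ D
    B ↦ DA
    C ↦ D
    D ↦ CB

A->D, B->DA, C->D, D->CB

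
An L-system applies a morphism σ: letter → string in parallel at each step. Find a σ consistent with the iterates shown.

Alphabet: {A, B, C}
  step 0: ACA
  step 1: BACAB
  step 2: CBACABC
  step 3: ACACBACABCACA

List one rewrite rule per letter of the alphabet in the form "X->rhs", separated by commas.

  step 2 ⇒ step 3: CBACABC ⇒ ACA·C·B·ACA·B·C·ACA
    A ↦ B
    B ↦ C
    C ↦ ACA

A->B, B->C, C->ACA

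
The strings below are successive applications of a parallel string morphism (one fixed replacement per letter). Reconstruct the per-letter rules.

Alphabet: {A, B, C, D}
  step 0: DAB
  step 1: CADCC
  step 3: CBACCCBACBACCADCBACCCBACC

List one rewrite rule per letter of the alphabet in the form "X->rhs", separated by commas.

A->C, B->C, C->CBA, D->CAD

  step 0 ⇒ step 1: DAB ⇒ CAD·C·C
    A ↦ C
    B ↦ C
    D ↦ CAD
    C ↦ CBA  (constrained at step 1)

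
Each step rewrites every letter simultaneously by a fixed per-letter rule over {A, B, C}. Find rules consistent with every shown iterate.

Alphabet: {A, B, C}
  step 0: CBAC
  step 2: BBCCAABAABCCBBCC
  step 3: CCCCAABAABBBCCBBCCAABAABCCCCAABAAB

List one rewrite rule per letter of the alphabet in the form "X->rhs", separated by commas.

A->B, B->CC, C->AAB

  step 2 ⇒ step 3: BBCCAABAABCCBBCC ⇒ CC·CC·AAB·AAB·B·B·CC·B·B·CC·AAB·AAB·CC·CC·AAB·AAB
    A ↦ B
    B ↦ CC
    C ↦ AAB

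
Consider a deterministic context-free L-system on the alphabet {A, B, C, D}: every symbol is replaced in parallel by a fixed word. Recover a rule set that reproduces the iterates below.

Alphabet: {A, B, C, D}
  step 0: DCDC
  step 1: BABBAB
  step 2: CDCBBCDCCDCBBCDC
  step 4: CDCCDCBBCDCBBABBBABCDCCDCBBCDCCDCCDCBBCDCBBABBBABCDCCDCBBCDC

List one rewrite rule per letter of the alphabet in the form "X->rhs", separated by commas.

A->BB, B->CDC, C->B, D->BA

  step 1 ⇒ step 2: BABBAB ⇒ CDC·BB·CDC·CDC·BB·CDC
    A ↦ BB
    B ↦ CDC
  step 0 ⇒ step 1: DCDC ⇒ BA·B·BA·B
    C ↦ B
  step 0 ⇒ step 1: DCDC ⇒ BA·B·BA·B
    D ↦ BA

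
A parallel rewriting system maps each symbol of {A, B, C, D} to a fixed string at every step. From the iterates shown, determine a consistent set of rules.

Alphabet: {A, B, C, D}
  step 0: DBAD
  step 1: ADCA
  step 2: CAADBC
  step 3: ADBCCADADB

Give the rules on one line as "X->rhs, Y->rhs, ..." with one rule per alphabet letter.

A->C, B->D, C->ADB, D->A

  step 2 ⇒ step 3: CAADBC ⇒ ADB·C·C·A·D·ADB
    A ↦ C
    B ↦ D
    C ↦ ADB
    D ↦ A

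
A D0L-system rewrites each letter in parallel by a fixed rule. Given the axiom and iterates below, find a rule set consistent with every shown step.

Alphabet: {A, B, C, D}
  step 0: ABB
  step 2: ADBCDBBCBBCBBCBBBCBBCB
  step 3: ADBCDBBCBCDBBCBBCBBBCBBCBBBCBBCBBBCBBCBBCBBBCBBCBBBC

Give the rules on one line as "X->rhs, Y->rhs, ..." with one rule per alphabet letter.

  step 2 ⇒ step 3: ADBCDBBCBBCBBCBBBCBBCB ⇒ ADB·CD·BBC·B·CD·BBC·BBC·B·BBC·BBC·B·BBC·BBC·B·BBC·BBC·BBC·B·BBC·BBC·B·BBC
    A ↦ ADB
    B ↦ BBC
    C ↦ B
    D ↦ CD

A->ADB, B->BBC, C->B, D->CD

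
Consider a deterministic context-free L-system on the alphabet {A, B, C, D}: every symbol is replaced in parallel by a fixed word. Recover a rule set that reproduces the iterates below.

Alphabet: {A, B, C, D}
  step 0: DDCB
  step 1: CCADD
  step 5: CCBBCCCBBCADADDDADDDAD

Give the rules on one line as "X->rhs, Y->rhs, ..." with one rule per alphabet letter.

A->BB, B->D, C->AD, D->C

  step 0 ⇒ step 1: DDCB ⇒ C·C·AD·D
    B ↦ D
    C ↦ AD
    D ↦ C
    A ↦ BB  (constrained at step 1)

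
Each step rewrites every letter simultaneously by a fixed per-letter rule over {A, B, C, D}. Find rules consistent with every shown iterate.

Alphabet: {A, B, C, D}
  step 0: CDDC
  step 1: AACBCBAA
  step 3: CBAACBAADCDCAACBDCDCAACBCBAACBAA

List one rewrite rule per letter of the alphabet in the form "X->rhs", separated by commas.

  step 0 ⇒ step 1: CDDC ⇒ AA·CB·CB·AA
    C ↦ AA
    D ↦ CB
    A ↦ DC  (constrained at step 1)
    B ↦ CB  (constrained at step 1)

A->DC, B->CB, C->AA, D->CB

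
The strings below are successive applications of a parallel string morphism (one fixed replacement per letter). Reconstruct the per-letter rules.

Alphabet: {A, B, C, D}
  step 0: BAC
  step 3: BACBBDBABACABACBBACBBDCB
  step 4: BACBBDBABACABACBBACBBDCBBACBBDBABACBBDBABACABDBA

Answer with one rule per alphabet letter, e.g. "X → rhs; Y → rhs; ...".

A->CB, B->BA, C->BD, D->CA

  step 3 ⇒ step 4: BACBBDBABACABACBBACBBDCB ⇒ BA·CB·BD·BA·BA·CA·BA·CB·BA·CB·BD·CB·BA·CB·BD·BA·BA·CB·BD·BA·BA·CA·BD·BA
    A ↦ CB
    B ↦ BA
    C ↦ BD
    D ↦ CA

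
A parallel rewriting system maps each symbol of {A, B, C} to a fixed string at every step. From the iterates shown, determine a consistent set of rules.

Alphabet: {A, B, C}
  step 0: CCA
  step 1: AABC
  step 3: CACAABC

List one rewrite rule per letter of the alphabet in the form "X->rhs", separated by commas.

  step 0 ⇒ step 1: CCA ⇒ A·A·BC
    A ↦ BC
    C ↦ A
    B ↦ C  (constrained at step 1)

A->BC, B->C, C->A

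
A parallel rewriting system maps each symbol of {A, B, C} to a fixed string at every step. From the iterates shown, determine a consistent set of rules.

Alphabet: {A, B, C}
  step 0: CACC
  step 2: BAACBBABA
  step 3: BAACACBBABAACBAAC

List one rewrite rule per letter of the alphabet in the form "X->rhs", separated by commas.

A->AC, B->BA, C->B

  step 2 ⇒ step 3: BAACBBABA ⇒ BA·AC·AC·B·BA·BA·AC·BA·AC
    A ↦ AC
    B ↦ BA
    C ↦ B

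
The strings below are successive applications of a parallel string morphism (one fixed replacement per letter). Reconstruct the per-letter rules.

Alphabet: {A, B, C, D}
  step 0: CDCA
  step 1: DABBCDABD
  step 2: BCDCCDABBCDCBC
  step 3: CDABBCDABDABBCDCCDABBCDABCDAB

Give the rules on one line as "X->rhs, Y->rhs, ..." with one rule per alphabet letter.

A->D, B->C, C->DAB, D->BC

  step 2 ⇒ step 3: BCDCCDABBCDCBC ⇒ C·DAB·BC·DAB·DAB·BC·D·C·C·DAB·BC·DAB·C·DAB
    A ↦ D
    B ↦ C
    C ↦ DAB
    D ↦ BC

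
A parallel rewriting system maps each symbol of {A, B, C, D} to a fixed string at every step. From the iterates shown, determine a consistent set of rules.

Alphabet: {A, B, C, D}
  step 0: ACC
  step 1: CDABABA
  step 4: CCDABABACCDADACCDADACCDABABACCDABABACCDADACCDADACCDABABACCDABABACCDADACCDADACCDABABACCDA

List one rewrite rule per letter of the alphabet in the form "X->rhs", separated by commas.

  step 0 ⇒ step 1: ACC ⇒ CDA·BA·BA
    A ↦ CDA
    C ↦ BA
    B ↦ DAC  (constrained at step 1)
    D ↦ C  (constrained at step 1)

A->CDA, B->DAC, C->BA, D->C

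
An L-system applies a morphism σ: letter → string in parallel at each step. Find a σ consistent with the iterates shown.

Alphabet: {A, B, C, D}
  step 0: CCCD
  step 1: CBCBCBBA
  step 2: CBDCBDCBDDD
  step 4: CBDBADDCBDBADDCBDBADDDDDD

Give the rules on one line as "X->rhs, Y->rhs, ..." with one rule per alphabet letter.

  step 1 ⇒ step 2: CBCBCBBA ⇒ CB·D·CB·D·CB·D·D·D
    A ↦ D
    B ↦ D
    C ↦ CB
  step 0 ⇒ step 1: CCCD ⇒ CB·CB·CB·BA
    D ↦ BA

A->D, B->D, C->CB, D->BA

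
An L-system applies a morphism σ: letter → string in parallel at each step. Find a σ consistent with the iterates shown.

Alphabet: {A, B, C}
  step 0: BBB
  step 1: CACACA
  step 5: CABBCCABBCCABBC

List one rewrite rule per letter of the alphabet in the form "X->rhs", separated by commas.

A->C, B->CA, C->B

  step 0 ⇒ step 1: BBB ⇒ CA·CA·CA
    B ↦ CA
    A ↦ C  (constrained at step 1)
    C ↦ B  (constrained at step 1)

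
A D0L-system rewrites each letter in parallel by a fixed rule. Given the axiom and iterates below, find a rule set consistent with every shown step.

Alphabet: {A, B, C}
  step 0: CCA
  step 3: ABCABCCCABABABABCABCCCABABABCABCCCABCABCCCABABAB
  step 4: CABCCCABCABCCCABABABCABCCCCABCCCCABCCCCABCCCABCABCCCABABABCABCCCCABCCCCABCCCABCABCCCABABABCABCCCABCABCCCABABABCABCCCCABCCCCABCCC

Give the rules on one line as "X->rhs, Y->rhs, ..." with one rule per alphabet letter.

A->CAB, B->CCC, C->AB

  step 3 ⇒ step 4: ABCABCCCABABABABCABCCCABABABCABCCCABCABCCCABABAB ⇒ CAB·CCC·AB·CAB·CCC·AB·AB·AB·CAB·CCC·CAB·CCC·CAB·CCC·CAB·CCC·AB·CAB·CCC·AB·AB·AB·CAB·CCC·CAB·CCC·CAB·CCC·AB·CAB·CCC·AB·AB·AB·CAB·CCC·AB·CAB·CCC·AB·AB·AB·CAB·CCC·CAB·CCC·CAB·CCC
    A ↦ CAB
    B ↦ CCC
    C ↦ AB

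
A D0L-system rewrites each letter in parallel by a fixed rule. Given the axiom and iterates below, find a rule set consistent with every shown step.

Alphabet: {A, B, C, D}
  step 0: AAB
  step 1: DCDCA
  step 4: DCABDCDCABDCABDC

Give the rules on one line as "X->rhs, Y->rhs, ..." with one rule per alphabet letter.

A->DC, B->A, C->DC, D->B

  step 0 ⇒ step 1: AAB ⇒ DC·DC·A
    A ↦ DC
    B ↦ A
    C ↦ DC  (constrained at step 1)
    D ↦ B  (constrained at step 1)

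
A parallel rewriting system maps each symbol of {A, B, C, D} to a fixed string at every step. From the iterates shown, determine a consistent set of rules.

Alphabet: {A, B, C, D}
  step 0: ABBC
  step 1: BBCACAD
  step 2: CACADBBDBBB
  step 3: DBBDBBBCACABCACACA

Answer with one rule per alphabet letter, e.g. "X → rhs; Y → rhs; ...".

A->BB, B->CA, C->D, D->B

  step 2 ⇒ step 3: CACADBBDBBB ⇒ D·BB·D·BB·B·CA·CA·B·CA·CA·CA
    A ↦ BB
    B ↦ CA
    C ↦ D
    D ↦ B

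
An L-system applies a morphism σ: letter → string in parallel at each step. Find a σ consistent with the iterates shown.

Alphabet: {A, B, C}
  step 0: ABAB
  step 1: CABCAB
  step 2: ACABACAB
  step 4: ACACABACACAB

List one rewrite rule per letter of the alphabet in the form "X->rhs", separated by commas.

  step 1 ⇒ step 2: CABCAB ⇒ A·C·AB·A·C·AB
    A ↦ C
    B ↦ AB
    C ↦ A

A->C, B->AB, C->A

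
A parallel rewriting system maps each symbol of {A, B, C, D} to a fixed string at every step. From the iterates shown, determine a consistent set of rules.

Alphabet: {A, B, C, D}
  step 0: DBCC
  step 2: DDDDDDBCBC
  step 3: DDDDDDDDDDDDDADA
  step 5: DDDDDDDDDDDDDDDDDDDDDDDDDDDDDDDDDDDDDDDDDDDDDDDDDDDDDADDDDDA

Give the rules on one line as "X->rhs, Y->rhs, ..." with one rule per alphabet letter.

  step 2 ⇒ step 3: DDDDDDBCBC ⇒ DD·DD·DD·DD·DD·DD·D·A·D·A
    B ↦ D
    C ↦ A
    D ↦ DD
    A ↦ BC  (constrained at step 3)

A->BC, B->D, C->A, D->DD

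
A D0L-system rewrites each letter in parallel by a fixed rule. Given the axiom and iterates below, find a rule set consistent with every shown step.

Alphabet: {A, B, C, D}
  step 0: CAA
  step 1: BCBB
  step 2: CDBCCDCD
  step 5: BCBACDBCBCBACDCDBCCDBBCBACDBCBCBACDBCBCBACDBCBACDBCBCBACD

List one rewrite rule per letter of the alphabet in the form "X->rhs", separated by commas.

A->B, B->CD, C->BC, D->BA

  step 1 ⇒ step 2: BCBB ⇒ CD·BC·CD·CD
    B ↦ CD
    C ↦ BC
  step 0 ⇒ step 1: CAA ⇒ BC·B·B
    A ↦ B
    D ↦ BA  (constrained at step 2)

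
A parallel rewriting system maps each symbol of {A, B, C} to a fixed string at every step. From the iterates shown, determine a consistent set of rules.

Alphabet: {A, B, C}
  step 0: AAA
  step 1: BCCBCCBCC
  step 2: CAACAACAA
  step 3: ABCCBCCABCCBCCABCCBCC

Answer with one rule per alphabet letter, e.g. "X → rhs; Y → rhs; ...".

A->BCC, B->C, C->A

  step 2 ⇒ step 3: CAACAACAA ⇒ A·BCC·BCC·A·BCC·BCC·A·BCC·BCC
    A ↦ BCC
    C ↦ A
  step 1 ⇒ step 2: BCCBCCBCC ⇒ C·A·A·C·A·A·C·A·A
    B ↦ C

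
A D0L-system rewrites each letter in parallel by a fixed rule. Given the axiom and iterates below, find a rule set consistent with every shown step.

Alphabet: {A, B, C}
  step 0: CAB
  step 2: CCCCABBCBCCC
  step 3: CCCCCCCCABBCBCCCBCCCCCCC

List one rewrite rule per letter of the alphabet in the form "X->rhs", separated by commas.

A->AB, B->BC, C->CC

  step 2 ⇒ step 3: CCCCABBCBCCC ⇒ CC·CC·CC·CC·AB·BC·BC·CC·BC·CC·CC·CC
    A ↦ AB
    B ↦ BC
    C ↦ CC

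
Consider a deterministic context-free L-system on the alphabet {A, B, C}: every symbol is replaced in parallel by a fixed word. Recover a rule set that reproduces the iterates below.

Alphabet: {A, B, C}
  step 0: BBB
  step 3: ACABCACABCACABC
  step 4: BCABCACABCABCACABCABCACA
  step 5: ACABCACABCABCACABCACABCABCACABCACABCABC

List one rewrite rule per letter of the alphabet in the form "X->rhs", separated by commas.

A->BC, B->AC, C->A

  step 4 ⇒ step 5: BCABCACABCABCACABCABCACA ⇒ AC·A·BC·AC·A·BC·A·BC·AC·A·BC·AC·A·BC·A·BC·AC·A·BC·AC·A·BC·A·BC
    A ↦ BC
    B ↦ AC
    C ↦ A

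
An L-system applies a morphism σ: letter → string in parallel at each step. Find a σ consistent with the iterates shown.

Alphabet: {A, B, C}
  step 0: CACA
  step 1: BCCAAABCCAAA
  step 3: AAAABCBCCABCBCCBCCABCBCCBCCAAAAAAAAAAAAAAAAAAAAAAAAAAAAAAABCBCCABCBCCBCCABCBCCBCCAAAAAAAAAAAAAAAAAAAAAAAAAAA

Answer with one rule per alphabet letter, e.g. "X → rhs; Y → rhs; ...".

A->AAA, B->ABC, C->BCC

  step 0 ⇒ step 1: CACA ⇒ BCC·AAA·BCC·AAA
    A ↦ AAA
    C ↦ BCC
    B ↦ ABC  (constrained at step 1)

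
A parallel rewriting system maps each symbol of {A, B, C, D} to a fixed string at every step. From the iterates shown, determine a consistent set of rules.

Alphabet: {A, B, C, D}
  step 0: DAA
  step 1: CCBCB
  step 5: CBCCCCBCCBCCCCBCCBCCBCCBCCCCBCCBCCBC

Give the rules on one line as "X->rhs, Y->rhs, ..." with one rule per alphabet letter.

  step 0 ⇒ step 1: DAA ⇒ C·CB·CB
    A ↦ CB
    D ↦ C
    B ↦ DD  (constrained at step 1)
    C ↦ AD  (constrained at step 1)

A->CB, B->DD, C->AD, D->C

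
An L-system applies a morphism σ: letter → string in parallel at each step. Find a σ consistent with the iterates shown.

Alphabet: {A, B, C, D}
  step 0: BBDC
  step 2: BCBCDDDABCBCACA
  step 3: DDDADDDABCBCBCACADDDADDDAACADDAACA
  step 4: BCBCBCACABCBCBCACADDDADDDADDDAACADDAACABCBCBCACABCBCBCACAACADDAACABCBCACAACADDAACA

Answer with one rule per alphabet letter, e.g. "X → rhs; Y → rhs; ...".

  step 3 ⇒ step 4: DDDADDDABCBCBCACADDDADDDAACADDAACA ⇒ BC·BC·BC·ACA·BC·BC·BC·ACA·D·DDA·D·DDA·D·DDA·ACA·DDA·ACA·BC·BC·BC·ACA·BC·BC·BC·ACA·ACA·DDA·ACA·BC·BC·ACA·ACA·DDA·ACA
    A ↦ ACA
    B ↦ D
    C ↦ DDA
    D ↦ BC

A->ACA, B->D, C->DDA, D->BC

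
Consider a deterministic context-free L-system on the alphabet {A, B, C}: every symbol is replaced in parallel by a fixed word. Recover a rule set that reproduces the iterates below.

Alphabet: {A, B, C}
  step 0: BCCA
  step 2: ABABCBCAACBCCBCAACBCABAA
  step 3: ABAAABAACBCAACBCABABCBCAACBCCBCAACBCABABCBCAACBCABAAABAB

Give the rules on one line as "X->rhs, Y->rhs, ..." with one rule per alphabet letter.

A->AB, B->AA, C->CBC

  step 2 ⇒ step 3: ABABCBCAACBCCBCAACBCABAA ⇒ AB·AA·AB·AA·CBC·AA·CBC·AB·AB·CBC·AA·CBC·CBC·AA·CBC·AB·AB·CBC·AA·CBC·AB·AA·AB·AB
    A ↦ AB
    B ↦ AA
    C ↦ CBC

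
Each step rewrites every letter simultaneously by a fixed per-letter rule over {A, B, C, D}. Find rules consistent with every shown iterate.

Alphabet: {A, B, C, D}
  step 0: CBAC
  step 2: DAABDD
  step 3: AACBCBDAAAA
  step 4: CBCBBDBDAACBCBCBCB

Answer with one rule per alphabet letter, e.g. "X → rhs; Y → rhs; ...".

A->CB, B->D, C->B, D->AA

  step 3 ⇒ step 4: AACBCBDAAAA ⇒ CB·CB·B·D·B·D·AA·CB·CB·CB·CB
    A ↦ CB
    B ↦ D
    C ↦ B
    D ↦ AA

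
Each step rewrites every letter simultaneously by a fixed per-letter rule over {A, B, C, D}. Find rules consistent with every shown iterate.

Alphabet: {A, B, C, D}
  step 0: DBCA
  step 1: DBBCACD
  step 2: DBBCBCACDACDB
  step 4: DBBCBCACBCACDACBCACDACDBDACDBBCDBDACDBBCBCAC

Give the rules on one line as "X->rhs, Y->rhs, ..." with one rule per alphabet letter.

  step 1 ⇒ step 2: DBBCACD ⇒ DB·BC·BC·AC·D·AC·DB
    A ↦ D
    B ↦ BC
    C ↦ AC
    D ↦ DB

A->D, B->BC, C->AC, D->DB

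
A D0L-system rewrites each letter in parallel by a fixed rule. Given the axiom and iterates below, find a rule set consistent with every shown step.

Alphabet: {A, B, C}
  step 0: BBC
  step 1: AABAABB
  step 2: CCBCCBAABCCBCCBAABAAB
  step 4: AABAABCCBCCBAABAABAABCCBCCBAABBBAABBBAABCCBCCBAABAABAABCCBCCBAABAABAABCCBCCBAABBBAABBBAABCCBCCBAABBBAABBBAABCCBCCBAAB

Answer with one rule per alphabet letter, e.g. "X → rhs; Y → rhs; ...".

  step 1 ⇒ step 2: AABAABB ⇒ CCB·CCB·AAB·CCB·CCB·AAB·AAB
    A ↦ CCB
    B ↦ AAB
  step 0 ⇒ step 1: BBC ⇒ AAB·AAB·B
    C ↦ B

A->CCB, B->AAB, C->B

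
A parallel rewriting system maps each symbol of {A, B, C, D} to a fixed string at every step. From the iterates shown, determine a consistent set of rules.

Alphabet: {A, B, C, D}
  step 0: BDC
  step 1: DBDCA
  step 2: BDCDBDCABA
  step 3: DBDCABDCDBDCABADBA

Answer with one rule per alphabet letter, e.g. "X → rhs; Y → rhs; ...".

A->BA, B->D, C->A, D->BDC

  step 2 ⇒ step 3: BDCDBDCABA ⇒ D·BDC·A·BDC·D·BDC·A·BA·D·BA
    A ↦ BA
    B ↦ D
    C ↦ A
    D ↦ BDC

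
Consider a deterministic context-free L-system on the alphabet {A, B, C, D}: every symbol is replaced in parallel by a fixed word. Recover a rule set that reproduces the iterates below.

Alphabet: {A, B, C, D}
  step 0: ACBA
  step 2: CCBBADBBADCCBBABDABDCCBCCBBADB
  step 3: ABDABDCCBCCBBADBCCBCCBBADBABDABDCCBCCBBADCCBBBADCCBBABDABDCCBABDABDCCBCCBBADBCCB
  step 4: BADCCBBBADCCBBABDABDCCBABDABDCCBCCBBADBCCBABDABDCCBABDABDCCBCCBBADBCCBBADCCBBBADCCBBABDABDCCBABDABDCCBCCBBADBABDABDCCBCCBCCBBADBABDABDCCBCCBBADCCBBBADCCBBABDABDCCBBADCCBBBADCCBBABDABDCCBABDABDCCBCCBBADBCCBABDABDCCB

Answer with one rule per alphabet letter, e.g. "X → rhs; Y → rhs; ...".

A->BAD, B->CCB, C->ABD, D->B

  step 3 ⇒ step 4: ABDABDCCBCCBBADBCCBCCBBADBABDABDCCBCCBBADCCBBBADCCBBABDABDCCBABDABDCCBCCBBADBCCB ⇒ BAD·CCB·B·BAD·CCB·B·ABD·ABD·CCB·ABD·ABD·CCB·CCB·BAD·B·CCB·ABD·ABD·CCB·ABD·ABD·CCB·CCB·BAD·B·CCB·BAD·CCB·B·BAD·CCB·B·ABD·ABD·CCB·ABD·ABD·CCB·CCB·BAD·B·ABD·ABD·CCB·CCB·CCB·BAD·B·ABD·ABD·CCB·CCB·BAD·CCB·B·BAD·CCB·B·ABD·ABD·CCB·BAD·CCB·B·BAD·CCB·B·ABD·ABD·CCB·ABD·ABD·CCB·CCB·BAD·B·CCB·ABD·ABD·CCB
    A ↦ BAD
    B ↦ CCB
    C ↦ ABD
    D ↦ B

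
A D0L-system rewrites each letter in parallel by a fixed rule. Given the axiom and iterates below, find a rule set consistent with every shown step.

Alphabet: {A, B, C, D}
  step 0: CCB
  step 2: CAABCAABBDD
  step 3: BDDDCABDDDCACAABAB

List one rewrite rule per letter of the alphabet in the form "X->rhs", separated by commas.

A->D, B->CA, C->BD, D->AB

  step 2 ⇒ step 3: CAABCAABBDD ⇒ BD·D·D·CA·BD·D·D·CA·CA·AB·AB
    A ↦ D
    B ↦ CA
    C ↦ BD
    D ↦ AB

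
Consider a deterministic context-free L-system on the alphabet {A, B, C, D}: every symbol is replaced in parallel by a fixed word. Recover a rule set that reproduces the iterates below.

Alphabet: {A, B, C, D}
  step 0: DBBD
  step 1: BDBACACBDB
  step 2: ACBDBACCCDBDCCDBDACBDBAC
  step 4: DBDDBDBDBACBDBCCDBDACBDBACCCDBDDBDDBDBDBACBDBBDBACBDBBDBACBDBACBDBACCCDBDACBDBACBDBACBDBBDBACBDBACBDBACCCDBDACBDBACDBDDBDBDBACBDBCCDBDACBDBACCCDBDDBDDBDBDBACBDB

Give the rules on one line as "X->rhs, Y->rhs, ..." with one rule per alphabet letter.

  step 1 ⇒ step 2: BDBACACBDB ⇒ AC·BDB·AC·CC·DBD·CC·DBD·AC·BDB·AC
    A ↦ CC
    B ↦ AC
    C ↦ DBD
    D ↦ BDB

A->CC, B->AC, C->DBD, D->BDB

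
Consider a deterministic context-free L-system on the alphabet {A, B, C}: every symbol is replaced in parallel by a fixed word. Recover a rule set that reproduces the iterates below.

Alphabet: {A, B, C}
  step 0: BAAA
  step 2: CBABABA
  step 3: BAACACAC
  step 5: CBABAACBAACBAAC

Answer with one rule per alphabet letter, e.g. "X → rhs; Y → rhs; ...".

  step 2 ⇒ step 3: CBABABA ⇒ BA·A·C·A·C·A·C
    A ↦ C
    B ↦ A
    C ↦ BA

A->C, B->A, C->BA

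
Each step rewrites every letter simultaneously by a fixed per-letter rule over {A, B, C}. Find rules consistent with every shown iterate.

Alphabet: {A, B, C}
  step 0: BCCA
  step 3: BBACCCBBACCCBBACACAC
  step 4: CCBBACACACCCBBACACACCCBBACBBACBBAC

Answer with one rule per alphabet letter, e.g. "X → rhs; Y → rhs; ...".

A->BB, B->C, C->AC

  step 3 ⇒ step 4: BBACCCBBACCCBBACACAC ⇒ C·C·BB·AC·AC·AC·C·C·BB·AC·AC·AC·C·C·BB·AC·BB·AC·BB·AC
    A ↦ BB
    B ↦ C
    C ↦ AC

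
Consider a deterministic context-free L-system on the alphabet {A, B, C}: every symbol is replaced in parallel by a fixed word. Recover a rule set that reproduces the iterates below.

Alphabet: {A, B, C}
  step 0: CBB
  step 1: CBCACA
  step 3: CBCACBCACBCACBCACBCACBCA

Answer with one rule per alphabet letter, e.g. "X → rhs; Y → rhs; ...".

A->CA, B->CA, C->CB

  step 0 ⇒ step 1: CBB ⇒ CB·CA·CA
    B ↦ CA
    C ↦ CB
    A ↦ CA  (constrained at step 1)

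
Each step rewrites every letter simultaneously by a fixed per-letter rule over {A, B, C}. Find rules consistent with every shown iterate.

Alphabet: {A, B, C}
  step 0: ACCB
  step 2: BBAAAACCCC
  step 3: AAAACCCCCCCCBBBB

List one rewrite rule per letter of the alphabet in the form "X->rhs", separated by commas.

  step 2 ⇒ step 3: BBAAAACCCC ⇒ AA·AA·CC·CC·CC·CC·B·B·B·B
    A ↦ CC
    B ↦ AA
    C ↦ B

A->CC, B->AA, C->B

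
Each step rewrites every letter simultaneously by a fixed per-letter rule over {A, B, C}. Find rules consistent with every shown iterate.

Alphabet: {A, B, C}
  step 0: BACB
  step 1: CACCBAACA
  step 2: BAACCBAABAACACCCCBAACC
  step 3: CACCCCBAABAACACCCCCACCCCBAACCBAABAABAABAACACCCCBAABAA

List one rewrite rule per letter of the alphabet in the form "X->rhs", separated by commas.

A->CC, B->CA, C->BAA

  step 2 ⇒ step 3: BAACCBAABAACACCCCBAACC ⇒ CA·CC·CC·BAA·BAA·CA·CC·CC·CA·CC·CC·BAA·CC·BAA·BAA·BAA·BAA·CA·CC·CC·BAA·BAA
    A ↦ CC
    B ↦ CA
    C ↦ BAA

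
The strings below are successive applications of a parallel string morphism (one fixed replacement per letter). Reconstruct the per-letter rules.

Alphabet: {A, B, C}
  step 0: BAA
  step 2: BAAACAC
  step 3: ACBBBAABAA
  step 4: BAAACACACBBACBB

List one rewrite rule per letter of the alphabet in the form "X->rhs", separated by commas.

A->B, B->AC, C->AA

  step 3 ⇒ step 4: ACBBBAABAA ⇒ B·AA·AC·AC·AC·B·B·AC·B·B
    A ↦ B
    B ↦ AC
    C ↦ AA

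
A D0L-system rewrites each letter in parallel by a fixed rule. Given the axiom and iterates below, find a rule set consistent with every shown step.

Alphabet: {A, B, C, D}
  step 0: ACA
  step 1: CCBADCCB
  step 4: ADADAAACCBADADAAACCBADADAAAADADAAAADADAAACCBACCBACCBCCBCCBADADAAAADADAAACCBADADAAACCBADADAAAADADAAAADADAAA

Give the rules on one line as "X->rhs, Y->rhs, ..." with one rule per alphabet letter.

A->CCB, B->AAA, C->AD, D->A

  step 0 ⇒ step 1: ACA ⇒ CCB·AD·CCB
    A ↦ CCB
    C ↦ AD
    B ↦ AAA  (constrained at step 1)
    D ↦ A  (constrained at step 1)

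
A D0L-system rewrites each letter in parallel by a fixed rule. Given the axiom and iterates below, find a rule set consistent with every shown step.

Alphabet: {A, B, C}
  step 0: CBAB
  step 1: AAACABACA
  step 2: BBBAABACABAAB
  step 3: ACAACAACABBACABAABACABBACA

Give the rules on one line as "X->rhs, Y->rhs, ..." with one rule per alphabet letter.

A->B, B->ACA, C->AA

  step 2 ⇒ step 3: BBBAABACABAAB ⇒ ACA·ACA·ACA·B·B·ACA·B·AA·B·ACA·B·B·ACA
    A ↦ B
    B ↦ ACA
    C ↦ AA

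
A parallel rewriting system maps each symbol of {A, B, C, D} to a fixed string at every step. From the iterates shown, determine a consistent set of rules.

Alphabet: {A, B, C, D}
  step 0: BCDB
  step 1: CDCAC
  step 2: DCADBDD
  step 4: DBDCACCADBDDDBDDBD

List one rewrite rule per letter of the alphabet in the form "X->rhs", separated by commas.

A->BD, B->C, C->D, D->CA

  step 1 ⇒ step 2: CDCAC ⇒ D·CA·D·BD·D
    A ↦ BD
    C ↦ D
    D ↦ CA
  step 0 ⇒ step 1: BCDB ⇒ C·D·CA·C
    B ↦ C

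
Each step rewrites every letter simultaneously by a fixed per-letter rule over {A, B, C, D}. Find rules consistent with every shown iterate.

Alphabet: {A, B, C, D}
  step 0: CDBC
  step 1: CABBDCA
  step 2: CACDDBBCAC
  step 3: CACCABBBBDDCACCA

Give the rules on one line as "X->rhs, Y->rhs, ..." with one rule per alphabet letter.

A->C, B->D, C->CA, D->BB

  step 2 ⇒ step 3: CACDDBBCAC ⇒ CA·C·CA·BB·BB·D·D·CA·C·CA
    A ↦ C
    B ↦ D
    C ↦ CA
    D ↦ BB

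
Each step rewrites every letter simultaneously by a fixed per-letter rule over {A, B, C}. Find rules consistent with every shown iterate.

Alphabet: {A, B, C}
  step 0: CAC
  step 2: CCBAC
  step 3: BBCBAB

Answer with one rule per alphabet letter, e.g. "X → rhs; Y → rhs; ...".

A->BA, B->C, C->B

  step 2 ⇒ step 3: CCBAC ⇒ B·B·C·BA·B
    A ↦ BA
    B ↦ C
    C ↦ B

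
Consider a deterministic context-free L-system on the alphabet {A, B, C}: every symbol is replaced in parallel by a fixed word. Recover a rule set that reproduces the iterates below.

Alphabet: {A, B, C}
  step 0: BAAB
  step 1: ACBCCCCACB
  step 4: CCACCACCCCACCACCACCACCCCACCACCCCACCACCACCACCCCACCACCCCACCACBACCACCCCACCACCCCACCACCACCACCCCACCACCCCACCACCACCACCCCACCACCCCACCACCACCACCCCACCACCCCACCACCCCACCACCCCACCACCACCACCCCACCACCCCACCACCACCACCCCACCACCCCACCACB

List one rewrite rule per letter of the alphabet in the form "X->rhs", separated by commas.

A->CC, B->ACB, C->ACC

  step 0 ⇒ step 1: BAAB ⇒ ACB·CC·CC·ACB
    A ↦ CC
    B ↦ ACB
    C ↦ ACC  (constrained at step 1)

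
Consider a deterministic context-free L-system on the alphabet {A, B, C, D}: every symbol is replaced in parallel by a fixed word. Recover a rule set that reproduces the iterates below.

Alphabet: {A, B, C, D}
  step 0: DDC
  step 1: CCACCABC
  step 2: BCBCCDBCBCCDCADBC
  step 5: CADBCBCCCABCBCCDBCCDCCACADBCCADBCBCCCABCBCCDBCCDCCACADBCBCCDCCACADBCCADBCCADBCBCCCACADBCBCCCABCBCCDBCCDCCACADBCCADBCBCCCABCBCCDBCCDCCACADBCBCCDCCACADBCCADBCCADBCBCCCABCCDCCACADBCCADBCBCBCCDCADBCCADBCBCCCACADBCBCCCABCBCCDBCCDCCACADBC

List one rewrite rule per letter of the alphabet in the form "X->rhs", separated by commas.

  step 1 ⇒ step 2: CCACCABC ⇒ BC·BC·CD·BC·BC·CD·CAD·BC
    A ↦ CD
    B ↦ CAD
    C ↦ BC
  step 0 ⇒ step 1: DDC ⇒ CCA·CCA·BC
    D ↦ CCA

A->CD, B->CAD, C->BC, D->CCA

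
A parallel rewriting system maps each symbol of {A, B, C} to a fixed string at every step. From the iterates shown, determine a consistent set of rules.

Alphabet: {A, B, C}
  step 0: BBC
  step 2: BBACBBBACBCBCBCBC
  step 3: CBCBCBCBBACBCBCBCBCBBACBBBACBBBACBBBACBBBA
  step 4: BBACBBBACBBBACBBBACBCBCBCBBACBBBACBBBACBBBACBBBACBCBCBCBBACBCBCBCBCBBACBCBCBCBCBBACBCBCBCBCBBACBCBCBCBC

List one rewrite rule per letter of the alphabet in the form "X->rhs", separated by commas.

A->CBC, B->CB, C->BBA

  step 3 ⇒ step 4: CBCBCBCBBACBCBCBCBCBBACBBBACBBBACBBBACBBBA ⇒ BBA·CB·BBA·CB·BBA·CB·BBA·CB·CB·CBC·BBA·CB·BBA·CB·BBA·CB·BBA·CB·BBA·CB·CB·CBC·BBA·CB·CB·CB·CBC·BBA·CB·CB·CB·CBC·BBA·CB·CB·CB·CBC·BBA·CB·CB·CB·CBC
    A ↦ CBC
    B ↦ CB
    C ↦ BBA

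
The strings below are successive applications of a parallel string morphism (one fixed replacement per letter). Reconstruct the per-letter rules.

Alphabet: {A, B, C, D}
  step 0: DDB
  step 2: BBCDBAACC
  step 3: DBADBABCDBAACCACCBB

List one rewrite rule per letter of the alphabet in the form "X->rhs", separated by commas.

  step 2 ⇒ step 3: BBCDBAACC ⇒ DBA·DBA·B·C·DBA·ACC·ACC·B·B
    A ↦ ACC
    B ↦ DBA
    C ↦ B
    D ↦ C

A->ACC, B->DBA, C->B, D->C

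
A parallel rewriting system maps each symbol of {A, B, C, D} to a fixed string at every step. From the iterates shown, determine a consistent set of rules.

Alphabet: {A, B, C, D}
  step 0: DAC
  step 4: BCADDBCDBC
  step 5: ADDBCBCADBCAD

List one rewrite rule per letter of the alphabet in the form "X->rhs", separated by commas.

  step 4 ⇒ step 5: BCADDBCDBC ⇒ A·D·D·BC·BC·A·D·BC·A·D
    A ↦ D
    B ↦ A
    C ↦ D
    D ↦ BC

A->D, B->A, C->D, D->BC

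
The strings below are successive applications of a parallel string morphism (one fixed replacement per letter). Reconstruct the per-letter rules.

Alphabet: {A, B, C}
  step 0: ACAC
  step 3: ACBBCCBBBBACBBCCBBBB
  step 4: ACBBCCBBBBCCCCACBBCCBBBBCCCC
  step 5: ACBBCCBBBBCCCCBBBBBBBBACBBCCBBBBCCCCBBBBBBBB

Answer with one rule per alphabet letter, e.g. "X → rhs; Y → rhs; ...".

A->AC, B->C, C->BB

  step 4 ⇒ step 5: ACBBCCBBBBCCCCACBBCCBBBBCCCC ⇒ AC·BB·C·C·BB·BB·C·C·C·C·BB·BB·BB·BB·AC·BB·C·C·BB·BB·C·C·C·C·BB·BB·BB·BB
    A ↦ AC
    B ↦ C
    C ↦ BB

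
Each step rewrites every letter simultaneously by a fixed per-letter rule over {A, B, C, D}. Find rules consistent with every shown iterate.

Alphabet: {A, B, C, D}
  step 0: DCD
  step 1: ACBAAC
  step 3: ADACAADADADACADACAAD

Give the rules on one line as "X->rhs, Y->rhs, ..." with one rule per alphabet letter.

A->AD, B->A, C->BA, D->AC

  step 0 ⇒ step 1: DCD ⇒ AC·BA·AC
    C ↦ BA
    D ↦ AC
    A ↦ AD  (constrained at step 1)
    B ↦ A  (constrained at step 1)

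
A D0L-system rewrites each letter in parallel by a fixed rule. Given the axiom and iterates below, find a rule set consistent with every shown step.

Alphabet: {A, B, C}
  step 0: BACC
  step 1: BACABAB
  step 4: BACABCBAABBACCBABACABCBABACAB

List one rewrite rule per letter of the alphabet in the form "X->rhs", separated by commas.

A->C, B->BA, C->AB

  step 0 ⇒ step 1: BACC ⇒ BA·C·AB·AB
    A ↦ C
    B ↦ BA
    C ↦ AB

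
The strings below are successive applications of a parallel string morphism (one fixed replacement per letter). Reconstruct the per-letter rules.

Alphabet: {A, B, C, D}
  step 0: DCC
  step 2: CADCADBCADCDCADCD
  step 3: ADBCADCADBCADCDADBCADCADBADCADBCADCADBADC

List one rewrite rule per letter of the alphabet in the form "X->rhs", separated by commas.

  step 2 ⇒ step 3: CADCADBCADCDCADCD ⇒ ADB·C·ADC·ADB·C·ADC·D·ADB·C·ADC·ADB·ADC·ADB·C·ADC·ADB·ADC
    A ↦ C
    B ↦ D
    C ↦ ADB
    D ↦ ADC

A->C, B->D, C->ADB, D->ADC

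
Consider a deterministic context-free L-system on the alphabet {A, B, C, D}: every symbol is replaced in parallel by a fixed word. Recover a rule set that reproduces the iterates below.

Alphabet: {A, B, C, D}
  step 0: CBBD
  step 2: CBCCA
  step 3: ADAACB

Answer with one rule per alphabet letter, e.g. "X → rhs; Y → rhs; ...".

A->CB, B->D, C->A, D->C

  step 2 ⇒ step 3: CBCCA ⇒ A·D·A·A·CB
    A ↦ CB
    B ↦ D
    C ↦ A
    D ↦ C  (constrained at step 0)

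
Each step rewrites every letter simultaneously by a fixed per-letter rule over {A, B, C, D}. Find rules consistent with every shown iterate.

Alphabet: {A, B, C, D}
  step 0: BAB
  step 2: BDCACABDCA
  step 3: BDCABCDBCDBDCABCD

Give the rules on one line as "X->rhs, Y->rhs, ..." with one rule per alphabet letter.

  step 2 ⇒ step 3: BDCACABDCA ⇒ BD·CA·BC·D·BC·D·BD·CA·BC·D
    A ↦ D
    B ↦ BD
    C ↦ BC
    D ↦ CA

A->D, B->BD, C->BC, D->CA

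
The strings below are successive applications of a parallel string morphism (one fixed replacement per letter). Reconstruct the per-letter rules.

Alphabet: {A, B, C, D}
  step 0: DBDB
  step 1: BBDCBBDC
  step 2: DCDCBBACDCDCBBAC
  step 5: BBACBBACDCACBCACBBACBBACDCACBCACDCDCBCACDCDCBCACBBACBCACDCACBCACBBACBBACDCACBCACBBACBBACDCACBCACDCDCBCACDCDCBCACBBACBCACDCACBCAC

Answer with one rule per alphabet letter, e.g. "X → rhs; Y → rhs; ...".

A->BC, B->DC, C->AC, D->BB

  step 1 ⇒ step 2: BBDCBBDC ⇒ DC·DC·BB·AC·DC·DC·BB·AC
    B ↦ DC
    C ↦ AC
    D ↦ BB
    A ↦ BC  (constrained at step 2)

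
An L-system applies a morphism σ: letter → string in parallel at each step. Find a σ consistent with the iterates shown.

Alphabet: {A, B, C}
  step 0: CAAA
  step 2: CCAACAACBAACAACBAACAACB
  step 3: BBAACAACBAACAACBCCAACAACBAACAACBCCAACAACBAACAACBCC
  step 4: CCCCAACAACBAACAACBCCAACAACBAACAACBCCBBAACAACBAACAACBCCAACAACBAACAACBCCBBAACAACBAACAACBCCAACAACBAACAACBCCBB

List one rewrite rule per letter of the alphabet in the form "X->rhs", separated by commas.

A->AAC, B->CC, C->B

  step 3 ⇒ step 4: BBAACAACBAACAACBCCAACAACBAACAACBCCAACAACBAACAACBCC ⇒ CC·CC·AAC·AAC·B·AAC·AAC·B·CC·AAC·AAC·B·AAC·AAC·B·CC·B·B·AAC·AAC·B·AAC·AAC·B·CC·AAC·AAC·B·AAC·AAC·B·CC·B·B·AAC·AAC·B·AAC·AAC·B·CC·AAC·AAC·B·AAC·AAC·B·CC·B·B
    A ↦ AAC
    B ↦ CC
    C ↦ B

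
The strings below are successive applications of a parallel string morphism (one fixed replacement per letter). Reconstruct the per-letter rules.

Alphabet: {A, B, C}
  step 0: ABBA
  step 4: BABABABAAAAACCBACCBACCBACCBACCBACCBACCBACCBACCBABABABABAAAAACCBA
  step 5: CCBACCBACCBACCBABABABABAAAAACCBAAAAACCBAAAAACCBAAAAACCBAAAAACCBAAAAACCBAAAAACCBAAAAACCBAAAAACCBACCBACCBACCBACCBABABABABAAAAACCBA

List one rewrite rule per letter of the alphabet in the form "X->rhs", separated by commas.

A->BA, B->CC, C->AA

  step 4 ⇒ step 5: BABABABAAAAACCBACCBACCBACCBACCBACCBACCBACCBACCBABABABABAAAAACCBA ⇒ CC·BA·CC·BA·CC·BA·CC·BA·BA·BA·BA·BA·AA·AA·CC·BA·AA·AA·CC·BA·AA·AA·CC·BA·AA·AA·CC·BA·AA·AA·CC·BA·AA·AA·CC·BA·AA·AA·CC·BA·AA·AA·CC·BA·AA·AA·CC·BA·CC·BA·CC·BA·CC·BA·CC·BA·BA·BA·BA·BA·AA·AA·CC·BA
    A ↦ BA
    B ↦ CC
    C ↦ AA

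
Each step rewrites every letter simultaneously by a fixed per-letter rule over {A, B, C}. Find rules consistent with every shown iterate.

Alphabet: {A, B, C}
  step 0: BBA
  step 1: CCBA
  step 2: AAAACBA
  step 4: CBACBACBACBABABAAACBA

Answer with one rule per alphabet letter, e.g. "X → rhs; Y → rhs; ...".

  step 1 ⇒ step 2: CCBA ⇒ AA·AA·C·BA
    A ↦ BA
    B ↦ C
    C ↦ AA

A->BA, B->C, C->AA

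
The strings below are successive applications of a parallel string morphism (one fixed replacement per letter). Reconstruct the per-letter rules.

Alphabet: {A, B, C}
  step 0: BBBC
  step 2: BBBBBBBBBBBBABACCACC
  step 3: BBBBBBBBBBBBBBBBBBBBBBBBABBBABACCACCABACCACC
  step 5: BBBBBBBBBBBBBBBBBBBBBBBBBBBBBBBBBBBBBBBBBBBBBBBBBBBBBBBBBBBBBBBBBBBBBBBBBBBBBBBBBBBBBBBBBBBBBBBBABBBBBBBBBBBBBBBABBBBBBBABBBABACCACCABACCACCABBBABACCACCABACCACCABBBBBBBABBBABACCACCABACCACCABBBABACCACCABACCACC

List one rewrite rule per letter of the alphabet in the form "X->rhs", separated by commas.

  step 2 ⇒ step 3: BBBBBBBBBBBBABACCACC ⇒ BB·BB·BB·BB·BB·BB·BB·BB·BB·BB·BB·BB·AB·BB·AB·ACC·ACC·AB·ACC·ACC
    A ↦ AB
    B ↦ BB
    C ↦ ACC

A->AB, B->BB, C->ACC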